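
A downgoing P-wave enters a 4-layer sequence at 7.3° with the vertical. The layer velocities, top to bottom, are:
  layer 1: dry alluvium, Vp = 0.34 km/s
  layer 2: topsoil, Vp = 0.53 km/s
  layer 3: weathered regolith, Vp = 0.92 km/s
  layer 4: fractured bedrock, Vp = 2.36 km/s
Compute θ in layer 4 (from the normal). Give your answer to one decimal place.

Ray parameter p = sin 7.3° / 0.34 = 3.7372e-01 s/km.
sin θ_4 = p·V_4 = 3.7372e-01 × 2.36 = 0.8820.
θ_4 = 61.88° from the vertical.

61.9°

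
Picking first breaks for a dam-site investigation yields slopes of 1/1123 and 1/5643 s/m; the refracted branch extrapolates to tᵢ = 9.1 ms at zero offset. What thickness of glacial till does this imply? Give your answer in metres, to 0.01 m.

5.21 m

θ_c = arcsin(1123/5643) = 11.48°; cos θ_c = 0.9800.
tᵢ = 2h cos θ_c/V₁ ⇒ h = tᵢ·V₁/(2 cos θ_c) = 0.0091·1123/(2·0.9800) = 5.21 m.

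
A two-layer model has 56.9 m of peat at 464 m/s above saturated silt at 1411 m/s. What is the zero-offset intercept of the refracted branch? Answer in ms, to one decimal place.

tᵢ = 2h·√(V₂²−V₁²)/(V₁V₂).
√(V₂²−V₁²) = √(1411²−464²) = 1332.5 m/s.
tᵢ = 2·56.9·1332.5/(464·1411) = 0.23162 s.

231.6 ms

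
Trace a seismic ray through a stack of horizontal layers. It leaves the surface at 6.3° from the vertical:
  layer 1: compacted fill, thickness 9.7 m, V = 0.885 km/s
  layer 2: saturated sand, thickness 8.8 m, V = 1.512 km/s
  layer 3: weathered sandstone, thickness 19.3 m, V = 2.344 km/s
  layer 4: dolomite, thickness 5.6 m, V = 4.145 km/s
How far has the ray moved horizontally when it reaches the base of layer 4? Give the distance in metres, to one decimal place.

Ray parameter p = sin 6.3° / 0.885 km/s = 1.2399e-01 s/km.
Layer 1: θ = 6.30°; offset = 9.7·tan 6.30° = 1.071 m.
Layer 2: sin θ = p·1.512 = 0.1875 → θ = 10.81°; offset = 8.8·tan 10.81° = 1.680 m.
Layer 3: sin θ = p·2.344 = 0.2906 → θ = 16.90°; offset = 19.3·tan 16.90° = 5.862 m.
Layer 4: sin θ = p·4.145 = 0.5140 → θ = 30.93°; offset = 5.6·tan 30.93° = 3.355 m.
Summing the layer offsets gives 11.968 m.

12.0 m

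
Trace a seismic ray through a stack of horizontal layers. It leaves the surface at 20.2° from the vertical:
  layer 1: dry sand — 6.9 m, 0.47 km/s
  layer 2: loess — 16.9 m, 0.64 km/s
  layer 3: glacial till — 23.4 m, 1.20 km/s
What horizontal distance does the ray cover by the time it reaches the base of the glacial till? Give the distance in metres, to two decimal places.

55.25 m

p = sin θ₁/V₁ = sin 20.2°/0.47 = 7.3468e-01 s/km is conserved through the stack.
Layer 1: θ = 20.20°; offset = 6.9·tan 20.20° = 2.5387 m.
Layer 2: sin θ = p·0.64 = 0.4702 → θ = 28.05°; offset = 16.9·tan 28.05° = 9.0036 m.
Layer 3: sin θ = p·1.20 = 0.8816 → θ = 61.84°; offset = 23.4·tan 61.84° = 43.7095 m.
Total horizontal offset = 55.2518 m.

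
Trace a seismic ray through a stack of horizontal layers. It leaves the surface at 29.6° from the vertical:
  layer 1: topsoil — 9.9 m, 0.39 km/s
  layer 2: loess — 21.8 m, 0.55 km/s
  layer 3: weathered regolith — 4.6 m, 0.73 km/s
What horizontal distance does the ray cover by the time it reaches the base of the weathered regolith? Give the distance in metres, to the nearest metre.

Ray parameter p = sin 29.6° / 0.39 km/s = 1.2665e+00 s/km.
Layer 1: θ = 29.60°; offset = 9.9·tan 29.60° = 5.624 m.
Layer 2: sin θ = p·0.55 = 0.6966 → θ = 44.15°; offset = 21.8·tan 44.15° = 21.165 m.
Layer 3: sin θ = p·0.73 = 0.9246 → θ = 67.60°; offset = 4.6·tan 67.60° = 11.161 m.
Total horizontal offset = 37.951 m.

38 m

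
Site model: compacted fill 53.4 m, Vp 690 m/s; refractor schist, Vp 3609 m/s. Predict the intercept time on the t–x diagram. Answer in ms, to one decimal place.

tᵢ = 2h·√(V₂²−V₁²)/(V₁V₂).
√(V₂²−V₁²) = √(3609²−690²) = 3542.4 m/s.
tᵢ = 2·53.4·3542.4/(690·3609) = 0.15193 s.

151.9 ms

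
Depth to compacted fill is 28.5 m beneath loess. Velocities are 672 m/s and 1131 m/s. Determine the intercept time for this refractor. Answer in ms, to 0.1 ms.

tᵢ = 2h·√(V₂²−V₁²)/(V₁V₂).
√(V₂²−V₁²) = √(1131²−672²) = 909.7 m/s.
tᵢ = 2·28.5·909.7/(672·1131) = 0.06823 s.

68.2 ms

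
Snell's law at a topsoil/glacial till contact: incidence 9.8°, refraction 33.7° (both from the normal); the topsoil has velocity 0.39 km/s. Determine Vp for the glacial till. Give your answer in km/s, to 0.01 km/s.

sin 9.8° = 0.1702; sin 33.7° = 0.5548.
V₂ = V₁·(sin θ₂/sin θ₁) = 0.39·(0.5548/0.1702) = 1.27 km/s.

1.27 km/s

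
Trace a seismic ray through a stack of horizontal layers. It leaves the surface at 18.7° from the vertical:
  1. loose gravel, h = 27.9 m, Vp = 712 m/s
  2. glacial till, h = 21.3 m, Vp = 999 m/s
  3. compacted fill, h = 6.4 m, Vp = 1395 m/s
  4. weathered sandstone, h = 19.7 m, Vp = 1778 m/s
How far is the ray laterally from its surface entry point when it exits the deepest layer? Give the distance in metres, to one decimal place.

51.7 m

Apply Snell's law at each interface; in layer i the horizontal offset is hᵢ·tan θᵢ.
Layer 1: θ = 18.70°; offset = 27.9·tan 18.70° = 9.444 m.
Layer 2: sin θ = 999·sin 18.7°/712 = 0.4498, θ = 26.73°; offset = 21.3·tan 26.73° = 10.729 m.
Layer 3: sin θ = 1395·sin 18.7°/712 = 0.6282, θ = 38.92°; offset = 6.4·tan 38.92° = 5.167 m.
Layer 4: sin θ = 1778·sin 18.7°/712 = 0.8006, θ = 53.19°; offset = 19.7·tan 53.19° = 26.324 m.
Total horizontal offset = 51.664 m.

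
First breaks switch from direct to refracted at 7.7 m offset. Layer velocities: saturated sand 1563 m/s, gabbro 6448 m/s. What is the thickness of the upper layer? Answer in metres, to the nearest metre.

3 m

x_cross = 2h·√((V₂+V₁)/(V₂−V₁)) → h = x_cross / (2·√((V₂+V₁)/(V₂−V₁))).
√((V₂+V₁)/(V₂−V₁)) = √((6448+1563)/(6448−1563)) = 1.2806.
h = 7.7 / (2·1.2806) = 3.01 m.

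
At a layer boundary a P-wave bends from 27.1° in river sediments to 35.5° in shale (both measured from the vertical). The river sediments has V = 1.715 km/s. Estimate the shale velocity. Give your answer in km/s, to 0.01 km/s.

2.19 km/s

Snell's law: sin 27.1°/V₁ = sin 35.5°/V₂.
V₂ = V₁·sin 35.5°/sin 27.1° = 1.715 × 1.2747 = 2.19 km/s.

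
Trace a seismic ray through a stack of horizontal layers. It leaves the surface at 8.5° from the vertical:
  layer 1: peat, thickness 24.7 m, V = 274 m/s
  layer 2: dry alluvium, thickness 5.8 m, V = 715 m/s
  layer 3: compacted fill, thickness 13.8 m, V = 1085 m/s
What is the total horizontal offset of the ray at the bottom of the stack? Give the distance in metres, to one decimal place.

Apply Snell's law at each interface; in layer i the horizontal offset is hᵢ·tan θᵢ.
Layer 1: θ = 8.50°; offset = 24.7·tan 8.50° = 3.691 m.
Layer 2: sin θ = 715·sin 8.5°/274 = 0.3857, θ = 22.69°; offset = 5.8·tan 22.69° = 2.425 m.
Layer 3: sin θ = 1085·sin 8.5°/274 = 0.5853, θ = 35.82°; offset = 13.8·tan 35.82° = 9.962 m.
Σ offsets = 16.078 m.

16.1 m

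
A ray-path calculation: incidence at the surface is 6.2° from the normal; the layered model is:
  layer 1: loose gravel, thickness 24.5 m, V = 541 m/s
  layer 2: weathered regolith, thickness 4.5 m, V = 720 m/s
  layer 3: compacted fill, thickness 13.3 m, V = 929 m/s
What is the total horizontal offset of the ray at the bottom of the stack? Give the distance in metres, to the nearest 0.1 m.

5.8 m

Ray parameter p = sin 6.2° / 541 m/s = 1.9963e-04 s/m.
Layer 1: θ = 6.20°; offset = 24.5·tan 6.20° = 2.662 m.
Layer 2: sin θ = p·720 = 0.1437 → θ = 8.26°; offset = 4.5·tan 8.26° = 0.654 m.
Layer 3: sin θ = p·929 = 0.1855 → θ = 10.69°; offset = 13.3·tan 10.69° = 2.510 m.
Total horizontal offset = 5.825 m.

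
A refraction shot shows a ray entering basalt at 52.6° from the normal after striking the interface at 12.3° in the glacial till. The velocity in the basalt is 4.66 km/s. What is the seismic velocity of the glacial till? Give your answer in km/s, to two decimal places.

sin 12.3° = 0.2130; sin 52.6° = 0.7944.
V₁ = V₂·(sin θ₁/sin θ₂) = 4.66·(0.2130/0.7944) = 1.25 km/s.

1.25 km/s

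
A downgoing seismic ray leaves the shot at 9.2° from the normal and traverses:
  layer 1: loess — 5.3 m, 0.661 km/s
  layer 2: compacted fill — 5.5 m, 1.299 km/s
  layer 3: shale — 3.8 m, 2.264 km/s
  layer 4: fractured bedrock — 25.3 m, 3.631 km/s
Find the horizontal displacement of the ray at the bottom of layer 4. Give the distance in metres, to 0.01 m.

Apply Snell's law at each interface; in layer i the horizontal offset is hᵢ·tan θᵢ.
Layer 1: θ = 9.20°; offset = 5.3·tan 9.20° = 0.8584 m.
Layer 2: sin θ = 1.299·sin 9.2°/0.661 = 0.3142, θ = 18.31°; offset = 5.5·tan 18.31° = 1.8203 m.
Layer 3: sin θ = 2.264·sin 9.2°/0.661 = 0.5476, θ = 33.20°; offset = 3.8·tan 33.20° = 2.4870 m.
Layer 4: sin θ = 3.631·sin 9.2°/0.661 = 0.8783, θ = 61.43°; offset = 25.3·tan 61.43° = 46.4670 m.
Total horizontal offset = 51.6327 m.

51.63 m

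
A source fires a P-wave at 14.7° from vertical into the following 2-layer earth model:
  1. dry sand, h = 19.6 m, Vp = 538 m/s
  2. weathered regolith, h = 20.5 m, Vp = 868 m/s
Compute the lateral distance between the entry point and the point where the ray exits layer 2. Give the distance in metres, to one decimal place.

Apply Snell's law at each interface; in layer i the horizontal offset is hᵢ·tan θᵢ.
Layer 1: θ = 14.70°; offset = 19.6·tan 14.70° = 5.142 m.
Layer 2: sin θ = 868·sin 14.7°/538 = 0.4094, θ = 24.17°; offset = 20.5·tan 24.17° = 9.199 m.
Summing the layer offsets gives 14.341 m.

14.3 m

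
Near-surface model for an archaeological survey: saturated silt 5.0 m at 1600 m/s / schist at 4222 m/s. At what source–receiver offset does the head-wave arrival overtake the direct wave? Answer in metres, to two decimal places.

14.90 m

x_cross = 2h·√((V₂+V₁)/(V₂−V₁)).
(V₂+V₁)/(V₂−V₁) = (4222+1600)/(4222−1600) = 2.2204; √ = 1.4901.
x_cross = 2·5.0·1.4901 = 14.90 m.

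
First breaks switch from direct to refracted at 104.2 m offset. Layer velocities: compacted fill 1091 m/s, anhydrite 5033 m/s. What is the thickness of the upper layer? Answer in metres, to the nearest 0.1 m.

41.8 m

h = (x_cross/2)·√((V₂−V₁)/(V₂+V₁)).
(V₂−V₁)/(V₂+V₁) = (5033−1091)/(5033+1091) = 0.6437; √ = 0.8023.
h = (104.2/2)·0.8023 = 41.80 m.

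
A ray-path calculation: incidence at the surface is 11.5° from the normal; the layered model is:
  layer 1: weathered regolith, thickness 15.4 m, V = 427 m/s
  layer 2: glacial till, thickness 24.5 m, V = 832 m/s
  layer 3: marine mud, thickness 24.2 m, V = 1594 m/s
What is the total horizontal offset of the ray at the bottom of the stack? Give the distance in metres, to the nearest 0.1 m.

Apply Snell's law at each interface; in layer i the horizontal offset is hᵢ·tan θᵢ.
Layer 1: θ = 11.50°; offset = 15.4·tan 11.50° = 3.133 m.
Layer 2: sin θ = 832·sin 11.5°/427 = 0.3885, θ = 22.86°; offset = 24.5·tan 22.86° = 10.329 m.
Layer 3: sin θ = 1594·sin 11.5°/427 = 0.7442, θ = 48.09°; offset = 24.2·tan 48.09° = 26.966 m.
Total horizontal offset = 40.428 m.

40.4 m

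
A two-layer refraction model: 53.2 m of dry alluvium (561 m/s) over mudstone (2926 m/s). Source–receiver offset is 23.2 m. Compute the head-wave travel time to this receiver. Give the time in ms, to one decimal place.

θ_c = arcsin(V₁/V₂) = arcsin(561/2926) = 11.05°, cos θ_c = 0.9814.
Intercept time tᵢ = 2h cos θ_c / V₁ = 2·53.2·0.9814/561 = 0.18614 s.
t = x/V₂ + tᵢ = 23.2/2926 + 0.18614 = 0.19407 s.

194.1 ms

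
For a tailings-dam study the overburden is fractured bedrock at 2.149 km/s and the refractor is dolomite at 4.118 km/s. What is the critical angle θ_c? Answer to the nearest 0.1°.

At critical incidence the refracted ray runs along the interface (θ₂ = 90°), so sin θ_c = V₁/V₂.
θ_c = arcsin(2.149/4.118) = arcsin 0.5219 = 31.46°.

31.5°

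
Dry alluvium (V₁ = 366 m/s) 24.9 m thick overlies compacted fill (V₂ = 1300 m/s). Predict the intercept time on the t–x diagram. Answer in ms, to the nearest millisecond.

tᵢ = 2h·√(V₂²−V₁²)/(V₁V₂).
√(V₂²−V₁²) = √(1300²−366²) = 1247.4 m/s.
tᵢ = 2·24.9·1247.4/(366·1300) = 0.13056 s.

131 ms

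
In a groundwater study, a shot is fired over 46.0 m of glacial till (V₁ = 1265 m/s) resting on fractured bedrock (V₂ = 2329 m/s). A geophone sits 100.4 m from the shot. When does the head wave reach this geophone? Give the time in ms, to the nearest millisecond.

104 ms

θ_c = arcsin(V₁/V₂) = arcsin(1265/2329) = 32.90°, cos θ_c = 0.8396.
Intercept time tᵢ = 2h cos θ_c / V₁ = 2·46.0·0.8396/1265 = 0.06106 s.
t = x/V₂ + tᵢ = 100.4/2329 + 0.06106 = 0.10417 s.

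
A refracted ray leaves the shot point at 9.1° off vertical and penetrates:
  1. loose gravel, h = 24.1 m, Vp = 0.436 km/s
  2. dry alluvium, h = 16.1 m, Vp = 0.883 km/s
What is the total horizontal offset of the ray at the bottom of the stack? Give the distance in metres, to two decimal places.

9.30 m

p = sin θ₁/V₁ = sin 9.1°/0.436 = 3.6275e-01 s/km is conserved through the stack.
Layer 1: θ = 9.10°; offset = 24.1·tan 9.10° = 3.8602 m.
Layer 2: sin θ = p·0.883 = 0.3203 → θ = 18.68°; offset = 16.1·tan 18.68° = 5.4437 m.
Σ offsets = 9.3039 m.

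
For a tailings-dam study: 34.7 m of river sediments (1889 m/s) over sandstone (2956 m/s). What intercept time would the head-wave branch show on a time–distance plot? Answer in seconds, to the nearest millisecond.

0.028 s

θ_c = arcsin(V₁/V₂) = arcsin(1889/2956) = 39.72°; cos θ_c = 0.7692.
tᵢ = 2h·cos θ_c / V₁ = 2·34.7·0.7692 / 1889 = 0.02826 s.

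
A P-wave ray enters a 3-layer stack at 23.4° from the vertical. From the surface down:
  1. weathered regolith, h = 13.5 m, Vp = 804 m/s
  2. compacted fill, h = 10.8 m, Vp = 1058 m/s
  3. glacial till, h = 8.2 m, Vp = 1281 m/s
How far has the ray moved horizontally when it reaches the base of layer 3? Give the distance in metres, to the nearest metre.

19 m

Apply Snell's law at each interface; in layer i the horizontal offset is hᵢ·tan θᵢ.
Layer 1: θ = 23.40°; offset = 13.5·tan 23.40° = 5.842 m.
Layer 2: sin θ = 1058·sin 23.4°/804 = 0.5226, θ = 31.51°; offset = 10.8·tan 31.51° = 6.620 m.
Layer 3: sin θ = 1281·sin 23.4°/804 = 0.6328, θ = 39.25°; offset = 8.2·tan 39.25° = 6.701 m.
Total horizontal offset = 19.163 m.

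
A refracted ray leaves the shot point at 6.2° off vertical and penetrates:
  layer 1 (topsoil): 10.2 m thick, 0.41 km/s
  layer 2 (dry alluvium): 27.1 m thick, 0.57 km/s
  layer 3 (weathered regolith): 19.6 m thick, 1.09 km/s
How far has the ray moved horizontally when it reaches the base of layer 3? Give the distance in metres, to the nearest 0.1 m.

11.1 m

Apply Snell's law at each interface; in layer i the horizontal offset is hᵢ·tan θᵢ.
Layer 1: θ = 6.20°; offset = 10.2·tan 6.20° = 1.108 m.
Layer 2: sin θ = 0.57·sin 6.2°/0.41 = 0.1501, θ = 8.64°; offset = 27.1·tan 8.64° = 4.116 m.
Layer 3: sin θ = 1.09·sin 6.2°/0.41 = 0.2871, θ = 16.69°; offset = 19.6·tan 16.69° = 5.875 m.
Σ offsets = 11.099 m.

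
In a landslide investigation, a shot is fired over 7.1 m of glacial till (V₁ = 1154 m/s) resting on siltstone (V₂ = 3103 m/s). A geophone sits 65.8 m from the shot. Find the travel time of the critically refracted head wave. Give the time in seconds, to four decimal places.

0.0326 s

t = x/V₂ + 2h·√(V₂²−V₁²)/(V₁V₂).
√(V₂²−V₁²) = √(3103²−1154²) = 2880.4 m/s; delay term = 2·7.1·2880.4/(1154·3103) = 0.01142 s.
t = 65.8/3103 + 0.01142 = 0.03263 s.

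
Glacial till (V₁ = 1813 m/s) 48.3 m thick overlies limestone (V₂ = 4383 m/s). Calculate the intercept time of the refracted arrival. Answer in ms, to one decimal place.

48.5 ms

tᵢ = 2h·√(V₂²−V₁²)/(V₁V₂).
√(V₂²−V₁²) = √(4383²−1813²) = 3990.5 m/s.
tᵢ = 2·48.3·3990.5/(1813·4383) = 0.04851 s.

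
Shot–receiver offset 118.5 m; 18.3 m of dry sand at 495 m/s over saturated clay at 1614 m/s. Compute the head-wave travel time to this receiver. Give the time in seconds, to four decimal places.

θ_c = arcsin(V₁/V₂) = arcsin(495/1614) = 17.86°, cos θ_c = 0.9518.
Intercept time tᵢ = 2h cos θ_c / V₁ = 2·18.3·0.9518/495 = 0.07038 s.
t = x/V₂ + tᵢ = 118.5/1614 + 0.07038 = 0.14380 s.

0.1438 s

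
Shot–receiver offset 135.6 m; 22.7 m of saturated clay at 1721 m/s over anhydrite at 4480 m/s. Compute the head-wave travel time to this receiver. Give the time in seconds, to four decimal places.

θ_c = arcsin(V₁/V₂) = arcsin(1721/4480) = 22.59°, cos θ_c = 0.9233.
Intercept time tᵢ = 2h cos θ_c / V₁ = 2·22.7·0.9233/1721 = 0.02436 s.
t = x/V₂ + tᵢ = 135.6/4480 + 0.02436 = 0.05462 s.

0.0546 s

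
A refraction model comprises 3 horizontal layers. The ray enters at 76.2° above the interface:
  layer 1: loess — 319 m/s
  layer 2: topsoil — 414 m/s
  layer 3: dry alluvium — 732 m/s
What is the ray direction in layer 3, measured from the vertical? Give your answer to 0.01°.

33.19°

From the normal: θ₁ = 90° − 76.2° = 13.8°.
Snell's law across each interface conserves sin θ / V, so sin θ_3 = V_3·sin θ₁/V₁.
sin θ_3 = 732 × sin 13.8° / 319 = 0.5474.
θ_3 = 33.19° from the vertical.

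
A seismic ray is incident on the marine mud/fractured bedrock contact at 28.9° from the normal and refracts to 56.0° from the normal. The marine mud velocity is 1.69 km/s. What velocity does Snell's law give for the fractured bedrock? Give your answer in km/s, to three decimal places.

2.899 km/s

sin 28.9° = 0.4833; sin 56.0° = 0.8290.
V₂ = V₁·(sin θ₂/sin θ₁) = 1.69·(0.8290/0.4833) = 2.899 km/s.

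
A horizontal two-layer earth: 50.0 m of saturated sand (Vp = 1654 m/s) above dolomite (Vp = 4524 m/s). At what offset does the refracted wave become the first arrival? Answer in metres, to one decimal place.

x_cross = 2h·√((V₂+V₁)/(V₂−V₁)).
(V₂+V₁)/(V₂−V₁) = (4524+1654)/(4524−1654) = 2.1526; √ = 1.4672.
x_cross = 2·50.0·1.4672 = 146.72 m.

146.7 m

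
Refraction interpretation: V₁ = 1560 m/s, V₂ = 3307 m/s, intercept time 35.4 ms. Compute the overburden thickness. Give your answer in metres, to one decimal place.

θ_c = arcsin(1560/3307) = 28.15°; cos θ_c = 0.8817.
tᵢ = 2h cos θ_c/V₁ ⇒ h = tᵢ·V₁/(2 cos θ_c) = 0.0354·1560/(2·0.8817) = 31.32 m.

31.3 m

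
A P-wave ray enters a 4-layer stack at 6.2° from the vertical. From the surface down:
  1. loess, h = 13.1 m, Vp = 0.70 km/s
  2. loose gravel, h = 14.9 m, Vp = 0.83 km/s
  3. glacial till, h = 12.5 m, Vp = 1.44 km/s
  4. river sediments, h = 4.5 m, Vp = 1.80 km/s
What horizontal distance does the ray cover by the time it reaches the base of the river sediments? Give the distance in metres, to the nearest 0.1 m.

7.5 m

Apply Snell's law at each interface; in layer i the horizontal offset is hᵢ·tan θᵢ.
Layer 1: θ = 6.20°; offset = 13.1·tan 6.20° = 1.423 m.
Layer 2: sin θ = 0.83·sin 6.2°/0.70 = 0.1281, θ = 7.36°; offset = 14.9·tan 7.36° = 1.924 m.
Layer 3: sin θ = 1.44·sin 6.2°/0.70 = 0.2222, θ = 12.84°; offset = 12.5·tan 12.84° = 2.848 m.
Layer 4: sin θ = 1.80·sin 6.2°/0.70 = 0.2777, θ = 16.12°; offset = 4.5·tan 16.12° = 1.301 m.
Σ offsets = 7.496 m.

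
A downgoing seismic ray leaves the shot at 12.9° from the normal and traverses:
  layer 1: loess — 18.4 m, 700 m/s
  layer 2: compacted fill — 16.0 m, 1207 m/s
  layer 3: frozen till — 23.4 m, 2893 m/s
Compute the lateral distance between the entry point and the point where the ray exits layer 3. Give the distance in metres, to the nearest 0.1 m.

p = sin θ₁/V₁ = sin 12.9°/700 = 3.1893e-04 s/m is conserved through the stack.
Layer 1: θ = 12.90°; offset = 18.4·tan 12.90° = 4.214 m.
Layer 2: sin θ = p·1207 = 0.3849 → θ = 22.64°; offset = 16.0·tan 22.64° = 6.673 m.
Layer 3: sin θ = p·2893 = 0.9227 → θ = 67.32°; offset = 23.4·tan 67.32° = 55.990 m.
Summing the layer offsets gives 66.877 m.

66.9 m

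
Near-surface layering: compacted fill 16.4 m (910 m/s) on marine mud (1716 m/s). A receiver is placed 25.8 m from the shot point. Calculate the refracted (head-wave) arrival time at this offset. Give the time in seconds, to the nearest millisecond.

t = x/V₂ + 2h·√(V₂²−V₁²)/(V₁V₂).
√(V₂²−V₁²) = √(1716²−910²) = 1454.8 m/s; delay term = 2·16.4·1454.8/(910·1716) = 0.03056 s.
t = 25.8/1716 + 0.03056 = 0.04559 s.

0.046 s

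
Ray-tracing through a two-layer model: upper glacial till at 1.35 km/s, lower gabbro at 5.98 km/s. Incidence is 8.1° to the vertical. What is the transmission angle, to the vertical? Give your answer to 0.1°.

Snell's law: sin θ₂ = (V₂/V₁)·sin θ₁ = (5.98/1.35)·sin 8.1° = 0.6241.
θ₂ = sin⁻¹(0.6241) = 38.62° (from vertical).

38.6°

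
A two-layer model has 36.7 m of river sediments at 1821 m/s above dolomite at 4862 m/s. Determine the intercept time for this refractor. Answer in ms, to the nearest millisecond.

tᵢ = 2h·√(V₂²−V₁²)/(V₁V₂).
√(V₂²−V₁²) = √(4862²−1821²) = 4508.1 m/s.
tᵢ = 2·36.7·4508.1/(1821·4862) = 0.03737 s.

37 ms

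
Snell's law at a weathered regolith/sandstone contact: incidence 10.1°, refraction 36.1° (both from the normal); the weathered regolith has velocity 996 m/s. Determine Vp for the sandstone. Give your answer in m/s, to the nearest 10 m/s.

Snell's law: sin 10.1°/V₁ = sin 36.1°/V₂.
V₂ = V₁·sin 36.1°/sin 10.1° = 996 × 3.3598 = 3346.36 m/s.

3350 m/s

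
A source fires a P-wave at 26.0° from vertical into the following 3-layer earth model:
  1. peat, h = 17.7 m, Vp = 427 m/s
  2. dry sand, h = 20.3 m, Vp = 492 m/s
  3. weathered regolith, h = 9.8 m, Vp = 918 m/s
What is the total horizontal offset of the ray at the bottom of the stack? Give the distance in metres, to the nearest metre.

p = sin θ₁/V₁ = sin 26.0°/427 = 1.0266e-03 s/m is conserved through the stack.
Layer 1: θ = 26.00°; offset = 17.7·tan 26.00° = 8.633 m.
Layer 2: sin θ = p·492 = 0.5051 → θ = 30.34°; offset = 20.3·tan 30.34° = 11.880 m.
Layer 3: sin θ = p·918 = 0.9424 → θ = 70.47°; offset = 9.8·tan 70.47° = 27.623 m.
Σ offsets = 48.136 m.

48 m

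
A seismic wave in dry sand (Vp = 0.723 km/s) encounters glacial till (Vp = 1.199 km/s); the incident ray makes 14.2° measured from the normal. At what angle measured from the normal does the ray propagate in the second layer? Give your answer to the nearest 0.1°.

24.0°

Snell's law: sin θ₂ = (V₂/V₁)·sin θ₁ = (1.199/0.723)·sin 14.2° = 0.4068.
θ₂ = arcsin 0.4068 = 24.00° from the normal.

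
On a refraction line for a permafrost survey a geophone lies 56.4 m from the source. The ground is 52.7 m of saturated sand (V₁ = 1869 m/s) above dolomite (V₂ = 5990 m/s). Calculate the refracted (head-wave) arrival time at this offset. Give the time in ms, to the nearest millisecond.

63 ms

t = x/V₂ + 2h·√(V₂²−V₁²)/(V₁V₂).
√(V₂²−V₁²) = √(5990²−1869²) = 5691.0 m/s; delay term = 2·52.7·5691.0/(1869·5990) = 0.05358 s.
t = 56.4/5990 + 0.05358 = 0.06299 s.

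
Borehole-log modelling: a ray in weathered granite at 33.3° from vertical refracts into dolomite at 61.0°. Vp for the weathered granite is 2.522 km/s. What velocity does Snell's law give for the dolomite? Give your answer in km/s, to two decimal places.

4.02 km/s

Snell's law: sin 33.3°/V₁ = sin 61.0°/V₂.
V₂ = V₁·sin 61.0°/sin 33.3° = 2.522 × 1.5930 = 4.02 km/s.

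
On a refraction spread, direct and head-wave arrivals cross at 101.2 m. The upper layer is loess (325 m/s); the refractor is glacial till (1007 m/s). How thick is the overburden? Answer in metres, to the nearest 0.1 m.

36.2 m

x_cross = 2h·√((V₂+V₁)/(V₂−V₁)) → h = x_cross / (2·√((V₂+V₁)/(V₂−V₁))).
√((V₂+V₁)/(V₂−V₁)) = √((1007+325)/(1007−325)) = 1.3975.
h = 101.2 / (2·1.3975) = 36.21 m.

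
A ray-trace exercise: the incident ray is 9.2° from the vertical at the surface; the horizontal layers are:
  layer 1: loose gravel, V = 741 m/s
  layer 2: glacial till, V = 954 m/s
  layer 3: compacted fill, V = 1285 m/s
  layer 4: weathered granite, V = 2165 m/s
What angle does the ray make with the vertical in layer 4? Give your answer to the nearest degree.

28°

Ray parameter p = sin 9.2° / 741 = 2.1576e-04 s/m.
sin θ_4 = p·V_4 = 2.1576e-04 × 2165 = 0.4671.
θ_4 = arcsin 0.4671 = 27.85°.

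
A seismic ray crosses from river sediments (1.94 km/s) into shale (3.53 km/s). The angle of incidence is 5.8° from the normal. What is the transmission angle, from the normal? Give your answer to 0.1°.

10.6°

Snell's law: sin θ₂ = (V₂/V₁)·sin θ₁ = (3.53/1.94)·sin 5.8° = 0.1839.
θ₂ = sin⁻¹(0.1839) = 10.60° (from vertical).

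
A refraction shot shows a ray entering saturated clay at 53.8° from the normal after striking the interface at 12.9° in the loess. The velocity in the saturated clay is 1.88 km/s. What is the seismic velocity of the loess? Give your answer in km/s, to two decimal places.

sin 12.9° = 0.2233; sin 53.8° = 0.8070.
V₁ = V₂·(sin θ₁/sin θ₂) = 1.88·(0.2233/0.8070) = 0.52 km/s.

0.52 km/s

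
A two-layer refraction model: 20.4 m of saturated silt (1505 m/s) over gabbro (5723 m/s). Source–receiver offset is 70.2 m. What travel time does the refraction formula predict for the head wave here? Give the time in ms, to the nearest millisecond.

t = x/V₂ + 2h·√(V₂²−V₁²)/(V₁V₂).
√(V₂²−V₁²) = √(5723²−1505²) = 5521.6 m/s; delay term = 2·20.4·5521.6/(1505·5723) = 0.02616 s.
t = 70.2/5723 + 0.02616 = 0.03842 s.

38 ms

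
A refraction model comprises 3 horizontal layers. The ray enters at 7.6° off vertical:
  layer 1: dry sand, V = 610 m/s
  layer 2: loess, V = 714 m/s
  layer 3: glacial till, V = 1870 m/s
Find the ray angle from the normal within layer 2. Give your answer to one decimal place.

8.9°

Snell's law across each interface conserves sin θ / V, so sin θ_2 = V_2·sin θ₁/V₁.
sin θ_2 = 714 × sin 7.6° / 610 = 0.1548.
θ_2 = 8.91° from the vertical.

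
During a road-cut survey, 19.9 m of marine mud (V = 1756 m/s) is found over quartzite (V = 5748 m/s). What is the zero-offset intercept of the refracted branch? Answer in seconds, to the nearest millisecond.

tᵢ = 2h·√(V₂²−V₁²)/(V₁V₂).
√(V₂²−V₁²) = √(5748²−1756²) = 5473.2 m/s.
tᵢ = 2·19.9·5473.2/(1756·5748) = 0.02158 s.

0.022 s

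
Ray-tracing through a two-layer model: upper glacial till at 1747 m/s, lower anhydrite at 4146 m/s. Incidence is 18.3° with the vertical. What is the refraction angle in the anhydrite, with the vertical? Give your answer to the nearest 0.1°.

48.2°

Snell's law: sin θ₂ = (V₂/V₁)·sin θ₁ = (4146/1747)·sin 18.3° = 0.7452.
θ₂ = arcsin 0.7452 = 48.17° from the normal.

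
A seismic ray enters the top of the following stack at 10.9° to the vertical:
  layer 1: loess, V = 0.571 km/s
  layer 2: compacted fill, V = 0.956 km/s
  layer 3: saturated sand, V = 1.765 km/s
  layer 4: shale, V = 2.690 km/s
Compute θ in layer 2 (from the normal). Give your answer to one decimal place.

Snell's law across each interface conserves sin θ / V, so sin θ_2 = V_2·sin θ₁/V₁.
sin θ_2 = 0.956 × sin 10.9° / 0.571 = 0.3166.
θ_2 = arcsin 0.3166 = 18.46°.

18.5°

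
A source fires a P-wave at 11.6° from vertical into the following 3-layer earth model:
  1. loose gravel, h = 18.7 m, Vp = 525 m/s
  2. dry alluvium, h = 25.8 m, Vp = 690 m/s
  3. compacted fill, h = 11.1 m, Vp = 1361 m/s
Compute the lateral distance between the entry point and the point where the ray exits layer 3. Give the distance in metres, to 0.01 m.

17.69 m

Apply Snell's law at each interface; in layer i the horizontal offset is hᵢ·tan θᵢ.
Layer 1: θ = 11.60°; offset = 18.7·tan 11.60° = 3.8386 m.
Layer 2: sin θ = 690·sin 11.6°/525 = 0.2643, θ = 15.32°; offset = 25.8·tan 15.32° = 7.0696 m.
Layer 3: sin θ = 1361·sin 11.6°/525 = 0.5213, θ = 31.42°; offset = 11.1·tan 31.42° = 6.7801 m.
Total horizontal offset = 17.6883 m.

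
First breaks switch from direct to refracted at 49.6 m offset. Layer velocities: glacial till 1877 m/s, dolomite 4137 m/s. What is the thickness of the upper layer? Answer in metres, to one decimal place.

x_cross = 2h·√((V₂+V₁)/(V₂−V₁)) → h = x_cross / (2·√((V₂+V₁)/(V₂−V₁))).
√((V₂+V₁)/(V₂−V₁)) = √((4137+1877)/(4137−1877)) = 1.6313.
h = 49.6 / (2·1.6313) = 15.20 m.

15.2 m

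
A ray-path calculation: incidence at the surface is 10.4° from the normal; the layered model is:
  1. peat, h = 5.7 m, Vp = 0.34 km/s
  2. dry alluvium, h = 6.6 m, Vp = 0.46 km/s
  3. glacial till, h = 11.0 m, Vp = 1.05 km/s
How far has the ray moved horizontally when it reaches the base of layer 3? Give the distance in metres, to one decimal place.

Apply Snell's law at each interface; in layer i the horizontal offset is hᵢ·tan θᵢ.
Layer 1: θ = 10.40°; offset = 5.7·tan 10.40° = 1.046 m.
Layer 2: sin θ = 0.46·sin 10.4°/0.34 = 0.2442, θ = 14.14°; offset = 6.6·tan 14.14° = 1.662 m.
Layer 3: sin θ = 1.05·sin 10.4°/0.34 = 0.5575, θ = 33.88°; offset = 11.0·tan 33.88° = 7.387 m.
Summing the layer offsets gives 10.095 m.

10.1 m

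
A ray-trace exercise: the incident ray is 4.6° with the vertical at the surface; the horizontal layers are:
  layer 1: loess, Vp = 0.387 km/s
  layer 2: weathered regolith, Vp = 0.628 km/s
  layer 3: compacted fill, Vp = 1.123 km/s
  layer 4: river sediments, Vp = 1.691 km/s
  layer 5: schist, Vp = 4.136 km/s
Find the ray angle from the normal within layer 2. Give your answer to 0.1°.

Snell's law across each interface conserves sin θ / V, so sin θ_2 = V_2·sin θ₁/V₁.
sin θ_2 = 0.628 × sin 4.6° / 0.387 = 0.1301.
θ_2 = 7.48° from the vertical.

7.5°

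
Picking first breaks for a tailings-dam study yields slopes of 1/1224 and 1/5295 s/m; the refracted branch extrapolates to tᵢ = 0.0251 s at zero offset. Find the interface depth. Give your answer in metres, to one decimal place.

15.8 m

θ_c = arcsin(1224/5295) = 13.37°; cos θ_c = 0.9729.
tᵢ = 2h cos θ_c/V₁ ⇒ h = tᵢ·V₁/(2 cos θ_c) = 0.0251·1224/(2·0.9729) = 15.79 m.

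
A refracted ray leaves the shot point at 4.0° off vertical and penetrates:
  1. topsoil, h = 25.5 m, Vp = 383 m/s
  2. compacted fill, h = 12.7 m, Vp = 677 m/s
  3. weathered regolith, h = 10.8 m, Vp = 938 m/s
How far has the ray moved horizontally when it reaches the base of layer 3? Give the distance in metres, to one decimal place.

5.2 m

Apply Snell's law at each interface; in layer i the horizontal offset is hᵢ·tan θᵢ.
Layer 1: θ = 4.00°; offset = 25.5·tan 4.00° = 1.783 m.
Layer 2: sin θ = 677·sin 4.0°/383 = 0.1233, θ = 7.08°; offset = 12.7·tan 7.08° = 1.578 m.
Layer 3: sin θ = 938·sin 4.0°/383 = 0.1708, θ = 9.84°; offset = 10.8·tan 9.84° = 1.873 m.
Σ offsets = 5.234 m.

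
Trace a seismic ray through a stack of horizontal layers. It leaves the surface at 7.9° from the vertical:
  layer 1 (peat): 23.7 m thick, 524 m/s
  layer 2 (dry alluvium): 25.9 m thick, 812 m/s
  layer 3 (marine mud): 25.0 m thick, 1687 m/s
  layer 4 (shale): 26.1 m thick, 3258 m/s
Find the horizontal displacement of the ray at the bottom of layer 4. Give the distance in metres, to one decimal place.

Ray parameter p = sin 7.9° / 524 m/s = 2.6230e-04 s/m.
Layer 1: θ = 7.90°; offset = 23.7·tan 7.90° = 3.289 m.
Layer 2: sin θ = p·812 = 0.2130 → θ = 12.30°; offset = 25.9·tan 12.30° = 5.646 m.
Layer 3: sin θ = p·1687 = 0.4425 → θ = 26.26°; offset = 25.0·tan 26.26° = 12.336 m.
Layer 4: sin θ = p·3258 = 0.8546 → θ = 58.71°; offset = 26.1·tan 58.71° = 42.948 m.
Summing the layer offsets gives 64.218 m.

64.2 m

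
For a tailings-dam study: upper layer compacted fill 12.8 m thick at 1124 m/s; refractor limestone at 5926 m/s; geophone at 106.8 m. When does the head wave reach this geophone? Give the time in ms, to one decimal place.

40.4 ms

θ_c = arcsin(V₁/V₂) = arcsin(1124/5926) = 10.93°, cos θ_c = 0.9818.
Intercept time tᵢ = 2h cos θ_c / V₁ = 2·12.8·0.9818/1124 = 0.02236 s.
t = x/V₂ + tᵢ = 106.8/5926 + 0.02236 = 0.04038 s.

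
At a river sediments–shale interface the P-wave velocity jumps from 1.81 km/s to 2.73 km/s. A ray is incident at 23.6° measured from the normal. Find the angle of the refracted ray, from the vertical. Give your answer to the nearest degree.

Snell's law: sin θ₂ = (V₂/V₁)·sin θ₁ = (2.73/1.81)·sin 23.6° = 0.6038.
θ₂ = sin⁻¹(0.6038) = 37.15° (from vertical).

37°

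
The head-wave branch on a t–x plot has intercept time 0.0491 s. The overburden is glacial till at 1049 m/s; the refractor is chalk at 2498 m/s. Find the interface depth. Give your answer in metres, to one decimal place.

θ_c = arcsin(1049/2498) = 24.83°; cos θ_c = 0.9076.
tᵢ = 2h cos θ_c/V₁ ⇒ h = tᵢ·V₁/(2 cos θ_c) = 0.0491·1049/(2·0.9076) = 28.38 m.

28.4 m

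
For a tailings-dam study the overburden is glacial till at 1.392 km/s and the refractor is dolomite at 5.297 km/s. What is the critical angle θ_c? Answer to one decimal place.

Critical incidence: sin θ_c = V₁/V₂ = 1.392/5.297 = 0.2628.
θ_c = arcsin 0.2628 = 15.24°.

15.2°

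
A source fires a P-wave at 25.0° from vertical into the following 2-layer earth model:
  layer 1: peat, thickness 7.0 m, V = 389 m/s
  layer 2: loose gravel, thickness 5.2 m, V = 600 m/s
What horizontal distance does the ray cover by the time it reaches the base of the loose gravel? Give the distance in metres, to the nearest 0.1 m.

7.7 m

Ray parameter p = sin 25.0° / 389 m/s = 1.0864e-03 s/m.
Layer 1: θ = 25.00°; offset = 7.0·tan 25.00° = 3.264 m.
Layer 2: sin θ = p·600 = 0.6519 → θ = 40.68°; offset = 5.2·tan 40.68° = 4.470 m.
Summing the layer offsets gives 7.734 m.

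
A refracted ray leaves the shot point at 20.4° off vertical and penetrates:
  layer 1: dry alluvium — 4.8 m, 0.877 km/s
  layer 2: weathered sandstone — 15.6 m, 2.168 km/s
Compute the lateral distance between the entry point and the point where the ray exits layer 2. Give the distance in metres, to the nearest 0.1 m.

28.3 m

Apply Snell's law at each interface; in layer i the horizontal offset is hᵢ·tan θᵢ.
Layer 1: θ = 20.40°; offset = 4.8·tan 20.40° = 1.785 m.
Layer 2: sin θ = 2.168·sin 20.4°/0.877 = 0.8617, θ = 59.51°; offset = 15.6·tan 59.51° = 26.491 m.
Σ offsets = 28.276 m.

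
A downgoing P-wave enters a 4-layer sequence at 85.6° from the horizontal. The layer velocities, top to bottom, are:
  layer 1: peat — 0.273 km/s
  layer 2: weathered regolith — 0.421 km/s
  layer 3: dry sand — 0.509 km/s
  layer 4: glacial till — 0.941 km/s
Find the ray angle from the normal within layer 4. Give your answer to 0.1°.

15.3°

From the normal: θ₁ = 90° − 85.6° = 4.4°.
Ray parameter p = sin 4.4° / 0.273 = 2.8102e-01 s/km.
sin θ_4 = p·V_4 = 2.8102e-01 × 0.941 = 0.2644.
θ_4 = arcsin 0.2644 = 15.33°.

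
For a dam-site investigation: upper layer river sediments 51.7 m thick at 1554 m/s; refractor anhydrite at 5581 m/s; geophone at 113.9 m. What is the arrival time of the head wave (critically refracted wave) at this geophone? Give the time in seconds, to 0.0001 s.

0.0843 s

θ_c = arcsin(V₁/V₂) = arcsin(1554/5581) = 16.17°, cos θ_c = 0.9605.
Intercept time tᵢ = 2h cos θ_c / V₁ = 2·51.7·0.9605/1554 = 0.06391 s.
t = x/V₂ + tᵢ = 113.9/5581 + 0.06391 = 0.08432 s.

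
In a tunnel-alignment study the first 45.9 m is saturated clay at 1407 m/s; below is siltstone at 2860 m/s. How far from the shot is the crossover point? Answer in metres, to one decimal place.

157.3 m

θ_c = arcsin(1407/2860) = 29.47°, so cos θ_c = 0.8706 and tᵢ = 2h cos θ_c/V₁ = 0.0568 s.
At crossover x/V₁ = x/V₂ + tᵢ ⇒ x = tᵢ/(1/V₁ − 1/V₂) = 0.05680/(7.1073e-04 − 3.4965e-04) = 157.32 m.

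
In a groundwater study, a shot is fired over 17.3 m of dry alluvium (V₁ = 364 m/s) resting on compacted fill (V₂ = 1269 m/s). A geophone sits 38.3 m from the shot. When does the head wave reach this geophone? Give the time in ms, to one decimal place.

121.2 ms

θ_c = arcsin(V₁/V₂) = arcsin(364/1269) = 16.67°, cos θ_c = 0.9580.
Intercept time tᵢ = 2h cos θ_c / V₁ = 2·17.3·0.9580/364 = 0.09106 s.
t = x/V₂ + tᵢ = 38.3/1269 + 0.09106 = 0.12124 s.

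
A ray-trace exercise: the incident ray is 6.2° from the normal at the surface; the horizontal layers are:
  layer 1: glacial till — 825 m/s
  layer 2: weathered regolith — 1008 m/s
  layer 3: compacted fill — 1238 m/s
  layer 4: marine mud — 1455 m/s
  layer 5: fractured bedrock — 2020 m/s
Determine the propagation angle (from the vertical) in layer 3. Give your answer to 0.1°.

9.3°

Snell's law across each interface conserves sin θ / V, so sin θ_3 = V_3·sin θ₁/V₁.
sin θ_3 = 1238 × sin 6.2° / 825 = 0.1621.
θ_3 = 9.33° from the vertical.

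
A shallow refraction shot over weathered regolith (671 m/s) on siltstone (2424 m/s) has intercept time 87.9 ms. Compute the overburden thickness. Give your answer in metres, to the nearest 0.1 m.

30.7 m

h = tᵢ·V₁·V₂ / (2·√(V₂²−V₁²)).
√(V₂²−V₁²) = √(2424² − 671²) = 2329.3 m/s.
h = 0.0879 s × 671 × 2424 / (2 × 2329.3) = 30.69 m.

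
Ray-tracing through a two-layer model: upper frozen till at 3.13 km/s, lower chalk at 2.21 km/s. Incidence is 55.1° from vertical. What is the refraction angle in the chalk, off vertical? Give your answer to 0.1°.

35.4°

sin θ₁/V₁ = sin θ₂/V₂ ⇒ sin θ₂ = 2.21·sin 55.1°/3.13 = 2.21·0.8202/3.13 = 0.5791.
θ₂ = arcsin 0.5791 = 35.39° from the normal.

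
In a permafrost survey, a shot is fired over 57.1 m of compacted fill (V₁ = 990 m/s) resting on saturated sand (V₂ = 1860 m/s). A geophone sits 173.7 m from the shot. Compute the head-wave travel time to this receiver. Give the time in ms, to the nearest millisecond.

θ_c = arcsin(V₁/V₂) = arcsin(990/1860) = 32.16°, cos θ_c = 0.8466.
Intercept time tᵢ = 2h cos θ_c / V₁ = 2·57.1·0.8466/990 = 0.09766 s.
t = x/V₂ + tᵢ = 173.7/1860 + 0.09766 = 0.19104 s.

191 ms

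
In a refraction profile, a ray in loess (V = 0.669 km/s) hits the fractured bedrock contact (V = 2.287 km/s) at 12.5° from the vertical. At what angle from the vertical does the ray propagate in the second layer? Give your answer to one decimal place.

Snell's law: sin θ₂ = (V₂/V₁)·sin θ₁ = (2.287/0.669)·sin 12.5° = 0.7399.
θ₂ = arcsin 0.7399 = 47.72° from the normal.

47.7°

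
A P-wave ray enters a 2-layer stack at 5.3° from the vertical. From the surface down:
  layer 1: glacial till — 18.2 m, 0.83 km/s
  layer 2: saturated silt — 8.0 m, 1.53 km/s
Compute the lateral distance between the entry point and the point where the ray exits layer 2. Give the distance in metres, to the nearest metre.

3 m

Apply Snell's law at each interface; in layer i the horizontal offset is hᵢ·tan θᵢ.
Layer 1: θ = 5.30°; offset = 18.2·tan 5.30° = 1.688 m.
Layer 2: sin θ = 1.53·sin 5.3°/0.83 = 0.1703, θ = 9.80°; offset = 8.0·tan 9.80° = 1.382 m.
Σ offsets = 3.071 m.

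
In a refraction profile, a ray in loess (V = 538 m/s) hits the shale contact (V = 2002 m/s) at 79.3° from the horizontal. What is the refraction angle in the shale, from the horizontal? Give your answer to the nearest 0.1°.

Convert to the normal: θ₁ = 90° − 79.3° = 10.7°.
Snell's law: sin θ₂ = (V₂/V₁)·sin θ₁ = (2002/538)·sin 10.7° = 0.6909.
θ₂ = sin⁻¹(0.6909) = 43.70° (from vertical).
From the interface: 90° − 43.70° = 46.30°.

46.3°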